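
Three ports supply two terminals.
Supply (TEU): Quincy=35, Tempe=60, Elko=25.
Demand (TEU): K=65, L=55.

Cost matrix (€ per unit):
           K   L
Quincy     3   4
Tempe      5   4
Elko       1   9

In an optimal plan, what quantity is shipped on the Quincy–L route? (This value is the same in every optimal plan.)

0

The minimum-cost plan:
  Quincy->K: 35 × €3 = €105
  Tempe->K: 5 × €5 = €25
  Tempe->L: 55 × €4 = €220
  Elko->K: 25 × €1 = €25
Total cost = €375.
The route Quincy→L is not used.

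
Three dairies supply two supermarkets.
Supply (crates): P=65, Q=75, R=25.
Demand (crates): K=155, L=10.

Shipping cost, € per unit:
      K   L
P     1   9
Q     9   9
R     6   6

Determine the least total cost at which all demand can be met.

Optimal allocation:
  P→K: 65 crates
  Q→K: 75 crates
  R→K: 15 crates
  R→L: 10 crates
Total cost = €890.

890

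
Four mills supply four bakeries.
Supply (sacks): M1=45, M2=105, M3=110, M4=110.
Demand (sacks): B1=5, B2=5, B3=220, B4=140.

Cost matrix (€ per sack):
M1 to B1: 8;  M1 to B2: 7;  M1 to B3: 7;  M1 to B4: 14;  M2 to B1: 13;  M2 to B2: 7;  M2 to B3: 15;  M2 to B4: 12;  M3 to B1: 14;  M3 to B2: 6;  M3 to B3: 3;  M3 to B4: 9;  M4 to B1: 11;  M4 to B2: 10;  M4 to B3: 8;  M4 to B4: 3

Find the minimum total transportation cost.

An optimal shipping plan:
  M1–B3: 45 × €7 = €315
  M2–B1: 5 × €13 = €65
  M2–B2: 5 × €7 = €35
  M2–B3: 65 × €15 = €975
  M2–B4: 30 × €12 = €360
  M3–B3: 110 × €3 = €330
  M4–B4: 110 × €3 = €330
Total = 315 + 65 + 35 + 975 + 360 + 330 + 330 = €2410.

2410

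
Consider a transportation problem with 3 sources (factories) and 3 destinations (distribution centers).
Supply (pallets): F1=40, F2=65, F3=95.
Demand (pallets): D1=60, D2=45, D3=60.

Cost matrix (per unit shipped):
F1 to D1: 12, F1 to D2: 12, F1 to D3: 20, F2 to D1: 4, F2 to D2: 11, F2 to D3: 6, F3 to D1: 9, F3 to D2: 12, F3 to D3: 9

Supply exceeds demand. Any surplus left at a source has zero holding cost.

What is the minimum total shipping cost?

An optimal shipping plan:
  F1->D2: 40 × 12 = 480
  F2->D1: 60 × 4 = 240
  F2->D3: 5 × 6 = 30
  F3->D2: 5 × 12 = 60
  F3->D3: 55 × 9 = 495
Total = 480 + 240 + 30 + 60 + 495 = 1305.

1305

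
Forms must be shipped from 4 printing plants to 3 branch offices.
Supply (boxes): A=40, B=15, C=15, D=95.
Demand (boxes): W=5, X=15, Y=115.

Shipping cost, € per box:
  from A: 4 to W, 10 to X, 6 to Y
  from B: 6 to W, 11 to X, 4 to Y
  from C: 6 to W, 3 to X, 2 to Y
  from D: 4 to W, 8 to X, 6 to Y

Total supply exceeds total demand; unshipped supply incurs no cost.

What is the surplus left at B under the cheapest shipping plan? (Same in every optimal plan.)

An optimal plan:
  A–W: 5 boxes
  A–Y: 35 boxes
  B–Y: 15 boxes
  C–X: 15 boxes
  D–Y: 65 boxes
Total cost = €725.
B ships 15 of its 15, leaving 0.

0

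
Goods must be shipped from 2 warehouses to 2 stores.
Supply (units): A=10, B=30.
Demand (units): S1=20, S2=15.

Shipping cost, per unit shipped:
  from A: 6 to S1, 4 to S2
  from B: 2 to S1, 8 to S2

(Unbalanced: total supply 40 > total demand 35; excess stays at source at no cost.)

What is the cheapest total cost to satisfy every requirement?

120

An optimal shipping plan:
  A→S2: 10 × 4 = 40
  B→S1: 20 × 2 = 40
  B→S2: 5 × 8 = 40
Total = 40 + 40 + 40 = 120.
(Supply check: A ships 10; B ships 25.)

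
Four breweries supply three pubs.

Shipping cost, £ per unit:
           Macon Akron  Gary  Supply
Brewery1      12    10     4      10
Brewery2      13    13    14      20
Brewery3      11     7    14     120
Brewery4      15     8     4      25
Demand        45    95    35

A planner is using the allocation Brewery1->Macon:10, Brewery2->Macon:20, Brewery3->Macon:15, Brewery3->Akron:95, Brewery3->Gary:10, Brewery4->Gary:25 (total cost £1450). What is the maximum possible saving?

110

Current plan cost = 10·12 + 20·13 + 15·11 + 95·7 + 10·14 + 25·4 = £1450.
Optimal plan:
  Brewery1→Gary: 10 kegs
  Brewery2→Macon: 20 kegs
  Brewery3→Macon: 25 kegs
  Brewery3→Akron: 95 kegs
  Brewery4→Gary: 25 kegs
Optimal cost = £1340.
Saving = 1450 − 1340 = £110.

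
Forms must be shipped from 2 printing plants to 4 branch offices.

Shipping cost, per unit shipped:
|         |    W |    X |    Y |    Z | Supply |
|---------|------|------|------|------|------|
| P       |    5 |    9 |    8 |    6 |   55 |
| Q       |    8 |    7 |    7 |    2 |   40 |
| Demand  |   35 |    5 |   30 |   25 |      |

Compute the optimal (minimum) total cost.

Optimal allocation:
  P–W: 35 × 5 = 175
  P–Y: 20 × 8 = 160
  Q–X: 5 × 7 = 35
  Q–Y: 10 × 7 = 70
  Q–Z: 25 × 2 = 50
Total = 175 + 160 + 35 + 70 + 50 = 490.

490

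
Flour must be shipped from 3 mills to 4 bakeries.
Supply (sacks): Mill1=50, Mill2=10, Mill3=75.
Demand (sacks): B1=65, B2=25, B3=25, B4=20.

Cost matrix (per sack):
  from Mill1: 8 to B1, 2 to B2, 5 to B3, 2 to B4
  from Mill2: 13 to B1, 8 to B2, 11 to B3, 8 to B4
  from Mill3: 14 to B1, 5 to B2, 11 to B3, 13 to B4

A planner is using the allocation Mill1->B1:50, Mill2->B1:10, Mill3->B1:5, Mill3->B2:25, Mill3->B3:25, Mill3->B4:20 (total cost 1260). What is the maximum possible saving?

Current plan cost = 50·8 + 10·13 + 5·14 + 25·5 + 25·11 + 20·13 = 1260.
Optimal plan:
  Mill1→B1: 5 × 8 = 40
  Mill1→B3: 25 × 5 = 125
  Mill1→B4: 20 × 2 = 40
  Mill2→B1: 10 × 13 = 130
  Mill3→B1: 50 × 14 = 700
  Mill3→B2: 25 × 5 = 125
Optimal cost = 1160.
Saving = 1260 − 1160 = 100.

100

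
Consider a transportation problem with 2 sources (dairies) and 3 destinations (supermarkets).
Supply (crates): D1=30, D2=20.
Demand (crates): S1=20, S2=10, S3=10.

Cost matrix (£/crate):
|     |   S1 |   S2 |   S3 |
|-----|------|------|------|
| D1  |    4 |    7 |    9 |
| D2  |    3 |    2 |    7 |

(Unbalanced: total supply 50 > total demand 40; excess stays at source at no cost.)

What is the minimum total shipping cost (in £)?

A cheapest plan:
  D1 to S1: 20 × £4 = £80
  D2 to S2: 10 × £2 = £20
  D2 to S3: 10 × £7 = £70
Total = 80 + 20 + 70 = £170.

170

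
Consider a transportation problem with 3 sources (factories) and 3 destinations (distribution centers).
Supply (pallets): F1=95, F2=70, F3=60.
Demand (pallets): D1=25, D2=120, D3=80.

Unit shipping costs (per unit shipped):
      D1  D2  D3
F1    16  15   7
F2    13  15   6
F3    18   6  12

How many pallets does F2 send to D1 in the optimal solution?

The minimum-cost plan:
  F1 to D2: 60 × 15 = 900
  F1 to D3: 35 × 7 = 245
  F2 to D1: 25 × 13 = 325
  F2 to D3: 45 × 6 = 270
  F3 to D2: 60 × 6 = 360
Total cost = 2100.
So F2→D1 carries 25 pallets.

25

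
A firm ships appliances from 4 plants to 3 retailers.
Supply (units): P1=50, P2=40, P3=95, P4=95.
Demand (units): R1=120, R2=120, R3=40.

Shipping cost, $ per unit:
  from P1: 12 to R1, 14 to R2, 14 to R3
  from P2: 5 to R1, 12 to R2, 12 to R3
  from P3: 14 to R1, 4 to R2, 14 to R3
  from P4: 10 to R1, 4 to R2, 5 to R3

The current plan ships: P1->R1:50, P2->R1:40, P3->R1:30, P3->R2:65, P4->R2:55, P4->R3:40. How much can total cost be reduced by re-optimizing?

Current plan cost = 50·12 + 40·5 + 30·14 + 65·4 + 55·4 + 40·5 = $1900.
Optimal plan:
  P1->R1: 50 × $12 = $600
  P2->R1: 40 × $5 = $200
  P3->R2: 95 × $4 = $380
  P4->R1: 30 × $10 = $300
  P4->R2: 25 × $4 = $100
  P4->R3: 40 × $5 = $200
Optimal cost = $1780.
Saving = 1900 − 1780 = $120.

120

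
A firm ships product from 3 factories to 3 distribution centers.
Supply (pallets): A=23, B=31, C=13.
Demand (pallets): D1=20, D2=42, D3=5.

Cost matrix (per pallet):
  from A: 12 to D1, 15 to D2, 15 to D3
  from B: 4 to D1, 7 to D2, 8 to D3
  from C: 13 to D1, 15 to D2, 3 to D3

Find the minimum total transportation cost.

637

Optimal allocation:
  A–D2: 23 × 15 = 345
  B–D1: 20 × 4 = 80
  B–D2: 11 × 7 = 77
  C–D2: 8 × 15 = 120
  C–D3: 5 × 3 = 15
Total = 345 + 80 + 77 + 120 + 15 = 637.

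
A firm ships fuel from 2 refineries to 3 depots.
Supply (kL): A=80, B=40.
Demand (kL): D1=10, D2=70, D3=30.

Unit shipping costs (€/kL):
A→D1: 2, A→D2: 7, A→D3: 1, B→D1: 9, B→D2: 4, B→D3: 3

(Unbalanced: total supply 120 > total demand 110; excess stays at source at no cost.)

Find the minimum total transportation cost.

420

One minimum-cost allocation:
  A->D1: 10 × €2 = €20
  A->D2: 30 × €7 = €210
  A->D3: 30 × €1 = €30
  B->D2: 40 × €4 = €160
Total = 20 + 210 + 30 + 160 = €420.
(Supply check: A ships 70; B ships 40.)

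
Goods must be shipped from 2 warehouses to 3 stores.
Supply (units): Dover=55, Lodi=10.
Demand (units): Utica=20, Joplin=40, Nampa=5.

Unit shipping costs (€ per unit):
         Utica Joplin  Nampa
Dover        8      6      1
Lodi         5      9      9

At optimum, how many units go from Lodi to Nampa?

0

Optimal shipments:
  Dover to Utica: 10 × €8 = €80
  Dover to Joplin: 40 × €6 = €240
  Dover to Nampa: 5 × €1 = €5
  Lodi to Utica: 10 × €5 = €50
Total cost = €375.
The route Lodi→Nampa is not used.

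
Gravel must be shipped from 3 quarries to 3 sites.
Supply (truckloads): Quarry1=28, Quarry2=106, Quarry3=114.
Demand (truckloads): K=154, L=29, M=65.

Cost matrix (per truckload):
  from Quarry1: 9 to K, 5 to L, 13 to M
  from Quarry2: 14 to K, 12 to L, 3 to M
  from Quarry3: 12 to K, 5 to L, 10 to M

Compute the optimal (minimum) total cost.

Optimal allocation:
  Quarry1–K: 28 × 9 = 252
  Quarry2–K: 41 × 14 = 574
  Quarry2–M: 65 × 3 = 195
  Quarry3–K: 85 × 12 = 1020
  Quarry3–L: 29 × 5 = 145
Total = 252 + 574 + 195 + 1020 + 145 = 2186.

2186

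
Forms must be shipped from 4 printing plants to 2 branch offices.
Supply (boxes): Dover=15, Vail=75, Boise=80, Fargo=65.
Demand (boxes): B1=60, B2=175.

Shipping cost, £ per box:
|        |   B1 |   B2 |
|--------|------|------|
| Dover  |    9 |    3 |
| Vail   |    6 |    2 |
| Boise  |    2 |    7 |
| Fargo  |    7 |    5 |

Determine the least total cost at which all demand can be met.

One minimum-cost allocation:
  Dover->B2: 15 × £3 = £45
  Vail->B2: 75 × £2 = £150
  Boise->B1: 60 × £2 = £120
  Boise->B2: 20 × £7 = £140
  Fargo->B2: 65 × £5 = £325
Total = 45 + 150 + 120 + 140 + 325 = £780.

780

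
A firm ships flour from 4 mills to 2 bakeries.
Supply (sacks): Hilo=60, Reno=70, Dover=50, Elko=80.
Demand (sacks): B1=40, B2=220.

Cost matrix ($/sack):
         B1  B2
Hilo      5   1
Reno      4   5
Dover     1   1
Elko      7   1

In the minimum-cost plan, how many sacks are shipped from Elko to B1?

Optimal shipments:
  Hilo->B2: 60 × $1 = $60
  Reno->B1: 40 × $4 = $160
  Reno->B2: 30 × $5 = $150
  Dover->B2: 50 × $1 = $50
  Elko->B2: 80 × $1 = $80
Total cost = $500.
The route Elko→B1 is not used.

0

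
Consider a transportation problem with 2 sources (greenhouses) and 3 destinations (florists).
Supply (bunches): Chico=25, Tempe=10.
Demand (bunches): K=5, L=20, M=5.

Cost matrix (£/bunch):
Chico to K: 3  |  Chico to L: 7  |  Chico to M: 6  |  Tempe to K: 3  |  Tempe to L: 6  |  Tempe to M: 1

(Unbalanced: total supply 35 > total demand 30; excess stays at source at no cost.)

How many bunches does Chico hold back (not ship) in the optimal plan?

Minimum-cost shipments:
  Chico to K: 5 bunches
  Chico to L: 15 bunches
  Tempe to L: 5 bunches
  Tempe to M: 5 bunches
Total cost = £155.
Chico ships 20 of its 25, leaving 5.

5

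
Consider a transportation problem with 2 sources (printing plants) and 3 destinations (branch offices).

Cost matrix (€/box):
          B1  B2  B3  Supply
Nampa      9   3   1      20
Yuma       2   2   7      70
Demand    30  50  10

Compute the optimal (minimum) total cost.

A cheapest plan:
  Nampa→B2: 10 × €3 = €30
  Nampa→B3: 10 × €1 = €10
  Yuma→B1: 30 × €2 = €60
  Yuma→B2: 40 × €2 = €80
Total = 30 + 10 + 60 + 80 = €180.

180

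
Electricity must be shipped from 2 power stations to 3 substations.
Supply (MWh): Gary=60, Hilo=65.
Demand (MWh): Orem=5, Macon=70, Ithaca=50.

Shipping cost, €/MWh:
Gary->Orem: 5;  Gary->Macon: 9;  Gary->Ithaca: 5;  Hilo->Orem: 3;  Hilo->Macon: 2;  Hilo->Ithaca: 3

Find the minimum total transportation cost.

450

One minimum-cost allocation:
  Gary->Orem: 5 × €5 = €25
  Gary->Macon: 5 × €9 = €45
  Gary->Ithaca: 50 × €5 = €250
  Hilo->Macon: 65 × €2 = €130
Total = 25 + 45 + 250 + 130 = €450.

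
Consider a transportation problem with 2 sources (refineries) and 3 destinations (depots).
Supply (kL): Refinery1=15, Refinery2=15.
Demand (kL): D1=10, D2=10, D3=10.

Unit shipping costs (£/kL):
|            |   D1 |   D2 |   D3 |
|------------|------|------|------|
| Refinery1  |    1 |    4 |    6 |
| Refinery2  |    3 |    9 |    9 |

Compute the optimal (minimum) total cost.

145

A cheapest plan:
  Refinery1->D2: 10 × £4 = £40
  Refinery1->D3: 5 × £6 = £30
  Refinery2->D1: 10 × £3 = £30
  Refinery2->D3: 5 × £9 = £45
Total = 40 + 30 + 30 + 45 = £145.
(Supply check: Refinery1 ships 15; Refinery2 ships 15.)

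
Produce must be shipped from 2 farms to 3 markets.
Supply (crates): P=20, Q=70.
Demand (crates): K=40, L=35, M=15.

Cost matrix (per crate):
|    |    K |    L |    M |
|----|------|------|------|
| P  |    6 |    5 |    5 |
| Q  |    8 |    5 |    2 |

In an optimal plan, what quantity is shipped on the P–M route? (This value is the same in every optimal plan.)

0

Optimal shipments:
  P to K: 20 × 6 = 120
  Q to K: 20 × 8 = 160
  Q to L: 35 × 5 = 175
  Q to M: 15 × 2 = 30
Total cost = 485.
The route P→M is not used.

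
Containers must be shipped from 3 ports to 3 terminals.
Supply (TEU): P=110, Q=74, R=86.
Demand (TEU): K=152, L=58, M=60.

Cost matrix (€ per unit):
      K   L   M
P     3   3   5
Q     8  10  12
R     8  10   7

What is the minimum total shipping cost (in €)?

A cheapest plan:
  P→K: 52 × €3 = €156
  P→L: 58 × €3 = €174
  Q→K: 74 × €8 = €592
  R→K: 26 × €8 = €208
  R→M: 60 × €7 = €420
Total = 156 + 174 + 592 + 208 + 420 = €1550.
(Supply check: P ships 110; Q ships 74; R ships 86.)

1550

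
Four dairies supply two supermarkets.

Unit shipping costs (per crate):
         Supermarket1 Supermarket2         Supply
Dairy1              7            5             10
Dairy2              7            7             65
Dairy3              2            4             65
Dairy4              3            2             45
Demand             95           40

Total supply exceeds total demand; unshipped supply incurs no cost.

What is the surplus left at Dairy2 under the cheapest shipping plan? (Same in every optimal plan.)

50

Minimum-cost shipments:
  Dairy1–Supermarket2: 10 × 5 = 50
  Dairy2–Supermarket1: 15 × 7 = 105
  Dairy3–Supermarket1: 65 × 2 = 130
  Dairy4–Supermarket1: 15 × 3 = 45
  Dairy4–Supermarket2: 30 × 2 = 60
Total cost = 390.
Dairy2 ships 15 of its 65, leaving 50.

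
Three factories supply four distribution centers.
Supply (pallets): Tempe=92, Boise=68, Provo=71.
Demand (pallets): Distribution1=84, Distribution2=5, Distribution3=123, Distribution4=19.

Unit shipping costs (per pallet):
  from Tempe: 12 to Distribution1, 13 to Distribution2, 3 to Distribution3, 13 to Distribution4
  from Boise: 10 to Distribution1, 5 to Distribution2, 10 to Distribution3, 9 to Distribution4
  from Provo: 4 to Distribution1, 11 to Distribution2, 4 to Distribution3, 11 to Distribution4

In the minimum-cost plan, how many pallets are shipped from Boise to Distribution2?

5

Optimal shipments:
  Tempe->Distribution3: 92 × 3 = 276
  Boise->Distribution1: 44 × 10 = 440
  Boise->Distribution2: 5 × 5 = 25
  Boise->Distribution4: 19 × 9 = 171
  Provo->Distribution1: 40 × 4 = 160
  Provo->Distribution3: 31 × 4 = 124
Total cost = 1196.
So Boise→Distribution2 carries 5 pallets.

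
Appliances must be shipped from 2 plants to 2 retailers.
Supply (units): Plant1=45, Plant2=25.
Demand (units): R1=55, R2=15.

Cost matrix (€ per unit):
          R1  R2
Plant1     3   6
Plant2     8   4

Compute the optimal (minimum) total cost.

Optimal allocation:
  Plant1->R1: 45 units
  Plant2->R1: 10 units
  Plant2->R2: 15 units
Total cost = €275.

275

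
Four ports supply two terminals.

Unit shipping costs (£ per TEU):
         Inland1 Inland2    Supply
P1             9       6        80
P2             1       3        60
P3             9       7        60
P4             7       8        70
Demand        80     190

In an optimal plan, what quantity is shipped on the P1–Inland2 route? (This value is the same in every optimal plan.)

80

The minimum-cost plan:
  P1→Inland2: 80 × £6 = £480
  P2→Inland1: 60 × £1 = £60
  P3→Inland2: 60 × £7 = £420
  P4→Inland1: 20 × £7 = £140
  P4→Inland2: 50 × £8 = £400
Total cost = £1500.
So P1→Inland2 carries 80 TEU.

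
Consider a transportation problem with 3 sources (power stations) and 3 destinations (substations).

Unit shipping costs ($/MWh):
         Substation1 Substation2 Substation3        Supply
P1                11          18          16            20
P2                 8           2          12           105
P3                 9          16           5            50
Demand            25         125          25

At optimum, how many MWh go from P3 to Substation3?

25

Optimal shipments:
  P1->Substation2: 20 × $18 = $360
  P2->Substation2: 105 × $2 = $210
  P3->Substation1: 25 × $9 = $225
  P3->Substation3: 25 × $5 = $125
Total cost = $920.
So P3→Substation3 carries 25 MWh.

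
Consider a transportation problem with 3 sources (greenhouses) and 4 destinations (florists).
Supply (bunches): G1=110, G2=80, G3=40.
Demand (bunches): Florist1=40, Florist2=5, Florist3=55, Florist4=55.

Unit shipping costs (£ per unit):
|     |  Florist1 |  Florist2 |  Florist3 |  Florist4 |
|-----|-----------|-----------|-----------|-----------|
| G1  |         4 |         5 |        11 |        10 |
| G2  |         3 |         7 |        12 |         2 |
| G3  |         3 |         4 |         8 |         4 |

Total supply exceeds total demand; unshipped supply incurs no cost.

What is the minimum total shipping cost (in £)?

An optimal shipping plan:
  G1→Florist1: 15 × £4 = £60
  G1→Florist2: 5 × £5 = £25
  G1→Florist3: 15 × £11 = £165
  G2→Florist1: 25 × £3 = £75
  G2→Florist4: 55 × £2 = £110
  G3→Florist3: 40 × £8 = £320
Total = 60 + 25 + 165 + 75 + 110 + 320 = £755.
(Supply check: G1 ships 35; G2 ships 80; G3 ships 40.)

755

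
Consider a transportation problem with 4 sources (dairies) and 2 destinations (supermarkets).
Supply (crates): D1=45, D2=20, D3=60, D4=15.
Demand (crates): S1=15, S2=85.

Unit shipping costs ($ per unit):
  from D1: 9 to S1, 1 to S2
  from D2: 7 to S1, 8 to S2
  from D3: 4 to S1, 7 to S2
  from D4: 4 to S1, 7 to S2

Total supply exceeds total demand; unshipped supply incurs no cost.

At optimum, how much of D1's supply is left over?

0

Minimum-cost shipments:
  D1–S2: 45 crates
  D3–S1: 15 crates
  D3–S2: 40 crates
Total cost = $385.
D1 ships 45 of its 45, leaving 0.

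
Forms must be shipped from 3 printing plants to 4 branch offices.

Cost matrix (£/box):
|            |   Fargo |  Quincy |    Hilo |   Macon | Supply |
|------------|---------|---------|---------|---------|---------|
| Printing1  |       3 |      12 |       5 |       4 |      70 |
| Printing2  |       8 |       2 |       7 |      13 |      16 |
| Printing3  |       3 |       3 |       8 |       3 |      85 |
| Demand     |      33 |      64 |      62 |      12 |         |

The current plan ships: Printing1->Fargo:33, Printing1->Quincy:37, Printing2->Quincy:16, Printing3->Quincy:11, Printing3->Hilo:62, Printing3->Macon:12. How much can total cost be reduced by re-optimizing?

519

Current plan cost = 33·3 + 37·12 + 16·2 + 11·3 + 62·8 + 12·3 = £1140.
Optimal plan:
  Printing1→Fargo: 8 boxes
  Printing1→Hilo: 62 boxes
  Printing2→Quincy: 16 boxes
  Printing3→Fargo: 25 boxes
  Printing3→Quincy: 48 boxes
  Printing3→Macon: 12 boxes
Optimal cost = £621.
Saving = 1140 − 621 = £519.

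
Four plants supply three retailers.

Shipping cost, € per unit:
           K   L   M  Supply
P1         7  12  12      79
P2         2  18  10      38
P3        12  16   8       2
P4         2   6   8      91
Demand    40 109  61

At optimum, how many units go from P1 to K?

Optimal shipments:
  P1–K: 2 × €7 = €14
  P1–L: 18 × €12 = €216
  P1–M: 59 × €12 = €708
  P2–K: 38 × €2 = €76
  P3–M: 2 × €8 = €16
  P4–L: 91 × €6 = €546
Total cost = €1576.
So P1→K carries 2 units.

2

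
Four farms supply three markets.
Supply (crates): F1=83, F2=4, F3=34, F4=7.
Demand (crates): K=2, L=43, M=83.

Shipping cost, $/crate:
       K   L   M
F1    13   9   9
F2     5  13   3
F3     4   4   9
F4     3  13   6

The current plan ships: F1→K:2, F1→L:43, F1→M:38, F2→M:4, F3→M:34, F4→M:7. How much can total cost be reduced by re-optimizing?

Current plan cost = 2·13 + 43·9 + 38·9 + 4·3 + 34·9 + 7·6 = $1115.
Optimal plan:
  F1 to L: 9 crates
  F1 to M: 74 crates
  F2 to M: 4 crates
  F3 to L: 34 crates
  F4 to K: 2 crates
  F4 to M: 5 crates
Optimal cost = $931.
Saving = 1115 − 931 = $184.

184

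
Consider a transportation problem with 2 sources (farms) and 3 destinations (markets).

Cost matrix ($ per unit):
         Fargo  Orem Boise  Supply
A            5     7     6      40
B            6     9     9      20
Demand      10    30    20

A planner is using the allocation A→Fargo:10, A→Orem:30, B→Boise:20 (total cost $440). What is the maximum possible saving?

30

Current plan cost = 10·5 + 30·7 + 20·9 = $440.
Optimal plan:
  A→Orem: 20 × $7 = $140
  A→Boise: 20 × $6 = $120
  B→Fargo: 10 × $6 = $60
  B→Orem: 10 × $9 = $90
Optimal cost = $410.
Saving = 440 − 410 = $30.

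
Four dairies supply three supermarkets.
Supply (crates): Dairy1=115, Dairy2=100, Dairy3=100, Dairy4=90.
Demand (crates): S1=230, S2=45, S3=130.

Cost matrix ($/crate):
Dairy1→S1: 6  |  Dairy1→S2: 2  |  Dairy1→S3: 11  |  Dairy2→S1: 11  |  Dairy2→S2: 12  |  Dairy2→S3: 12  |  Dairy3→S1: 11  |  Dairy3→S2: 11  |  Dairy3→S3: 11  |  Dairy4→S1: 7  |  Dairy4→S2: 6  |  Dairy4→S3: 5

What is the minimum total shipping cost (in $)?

Optimal allocation:
  Dairy1 to S1: 70 crates
  Dairy1 to S2: 45 crates
  Dairy2 to S1: 100 crates
  Dairy3 to S1: 60 crates
  Dairy3 to S3: 40 crates
  Dairy4 to S3: 90 crates
Total cost = $3160.

3160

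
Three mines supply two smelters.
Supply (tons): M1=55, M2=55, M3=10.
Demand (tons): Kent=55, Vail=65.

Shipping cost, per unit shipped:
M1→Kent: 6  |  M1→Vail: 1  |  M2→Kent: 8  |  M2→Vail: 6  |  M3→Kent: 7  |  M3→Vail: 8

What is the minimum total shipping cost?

A cheapest plan:
  M1->Vail: 55 × 1 = 55
  M2->Kent: 45 × 8 = 360
  M2->Vail: 10 × 6 = 60
  M3->Kent: 10 × 7 = 70
Total = 55 + 360 + 60 + 70 = 545.

545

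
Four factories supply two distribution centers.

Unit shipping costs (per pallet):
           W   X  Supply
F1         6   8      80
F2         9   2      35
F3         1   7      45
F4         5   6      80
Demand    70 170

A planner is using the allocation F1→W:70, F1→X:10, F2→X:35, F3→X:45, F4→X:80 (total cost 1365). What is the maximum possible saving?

180

Current plan cost = 70·6 + 10·8 + 35·2 + 45·7 + 80·6 = 1365.
Optimal plan:
  F1 to W: 25 × 6 = 150
  F1 to X: 55 × 8 = 440
  F2 to X: 35 × 2 = 70
  F3 to W: 45 × 1 = 45
  F4 to X: 80 × 6 = 480
Optimal cost = 1185.
Saving = 1365 − 1185 = 180.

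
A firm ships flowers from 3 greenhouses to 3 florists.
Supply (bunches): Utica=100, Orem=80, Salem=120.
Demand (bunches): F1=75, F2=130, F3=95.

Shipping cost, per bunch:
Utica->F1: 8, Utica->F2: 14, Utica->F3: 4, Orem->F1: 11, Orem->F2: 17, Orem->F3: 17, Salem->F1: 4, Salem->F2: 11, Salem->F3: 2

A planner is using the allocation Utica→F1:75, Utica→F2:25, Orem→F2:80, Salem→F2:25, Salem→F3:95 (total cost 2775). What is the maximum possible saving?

170

Current plan cost = 75·8 + 25·14 + 80·17 + 25·11 + 95·2 = 2775.
Optimal plan:
  Utica->F2: 5 × 14 = 70
  Utica->F3: 95 × 4 = 380
  Orem->F2: 80 × 17 = 1360
  Salem->F1: 75 × 4 = 300
  Salem->F2: 45 × 11 = 495
Optimal cost = 2605.
Saving = 2775 − 2605 = 170.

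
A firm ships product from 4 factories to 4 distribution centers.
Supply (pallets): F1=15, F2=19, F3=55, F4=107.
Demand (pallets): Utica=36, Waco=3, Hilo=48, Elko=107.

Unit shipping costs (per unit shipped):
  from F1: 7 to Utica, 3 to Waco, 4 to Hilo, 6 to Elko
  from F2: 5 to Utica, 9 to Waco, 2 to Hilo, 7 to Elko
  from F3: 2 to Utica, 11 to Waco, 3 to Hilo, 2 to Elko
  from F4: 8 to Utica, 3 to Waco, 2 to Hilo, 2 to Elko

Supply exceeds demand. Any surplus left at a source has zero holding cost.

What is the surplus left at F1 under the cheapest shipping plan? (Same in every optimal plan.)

2

An optimal plan:
  F1 to Waco: 3 pallets
  F1 to Hilo: 10 pallets
  F2 to Hilo: 19 pallets
  F3 to Utica: 36 pallets
  F3 to Elko: 19 pallets
  F4 to Hilo: 19 pallets
  F4 to Elko: 88 pallets
Total cost = 411.
F1 ships 13 of its 15, leaving 2.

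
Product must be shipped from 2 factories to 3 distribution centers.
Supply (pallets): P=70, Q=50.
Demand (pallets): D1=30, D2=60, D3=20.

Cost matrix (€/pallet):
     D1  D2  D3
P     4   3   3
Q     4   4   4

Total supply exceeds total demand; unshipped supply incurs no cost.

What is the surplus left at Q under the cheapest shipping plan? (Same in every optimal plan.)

10

An optimal plan:
  P→D2: 50 × €3 = €150
  P→D3: 20 × €3 = €60
  Q→D1: 30 × €4 = €120
  Q→D2: 10 × €4 = €40
Total cost = €370.
Q ships 40 of its 50, leaving 10.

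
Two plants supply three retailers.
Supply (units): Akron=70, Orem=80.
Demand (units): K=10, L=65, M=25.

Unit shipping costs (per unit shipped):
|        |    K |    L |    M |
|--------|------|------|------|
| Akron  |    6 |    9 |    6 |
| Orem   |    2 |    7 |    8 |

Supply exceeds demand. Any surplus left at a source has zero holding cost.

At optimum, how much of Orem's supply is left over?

5

Minimum-cost shipments:
  Akron→M: 25 units
  Orem→K: 10 units
  Orem→L: 65 units
Total cost = 625.
Orem ships 75 of its 80, leaving 5.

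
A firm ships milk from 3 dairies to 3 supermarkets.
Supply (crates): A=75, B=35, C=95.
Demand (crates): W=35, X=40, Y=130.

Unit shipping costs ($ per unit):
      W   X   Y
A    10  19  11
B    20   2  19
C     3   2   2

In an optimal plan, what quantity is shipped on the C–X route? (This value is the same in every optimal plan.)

Solving gives:
  A–W: 35 × $10 = $350
  A–Y: 40 × $11 = $440
  B–X: 35 × $2 = $70
  C–X: 5 × $2 = $10
  C–Y: 90 × $2 = $180
Total cost = $1050.
So C→X carries 5 crates.

5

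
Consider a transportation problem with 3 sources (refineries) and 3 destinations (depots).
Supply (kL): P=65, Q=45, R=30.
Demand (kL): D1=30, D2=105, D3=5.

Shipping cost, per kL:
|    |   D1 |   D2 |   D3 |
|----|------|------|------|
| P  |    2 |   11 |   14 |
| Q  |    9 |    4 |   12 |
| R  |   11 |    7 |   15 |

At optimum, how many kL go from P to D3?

The minimum-cost plan:
  P→D1: 30 × 2 = 60
  P→D2: 30 × 11 = 330
  P→D3: 5 × 14 = 70
  Q→D2: 45 × 4 = 180
  R→D2: 30 × 7 = 210
Total cost = 850.
So P→D3 carries 5 kL.

5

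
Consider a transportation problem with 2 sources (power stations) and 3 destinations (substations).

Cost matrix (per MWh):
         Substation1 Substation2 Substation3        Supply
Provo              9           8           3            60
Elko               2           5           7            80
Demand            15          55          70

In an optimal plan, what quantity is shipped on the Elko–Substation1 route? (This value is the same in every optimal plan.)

15

The minimum-cost plan:
  Provo→Substation3: 60 × 3 = 180
  Elko→Substation1: 15 × 2 = 30
  Elko→Substation2: 55 × 5 = 275
  Elko→Substation3: 10 × 7 = 70
Total cost = 555.
So Elko→Substation1 carries 15 MWh.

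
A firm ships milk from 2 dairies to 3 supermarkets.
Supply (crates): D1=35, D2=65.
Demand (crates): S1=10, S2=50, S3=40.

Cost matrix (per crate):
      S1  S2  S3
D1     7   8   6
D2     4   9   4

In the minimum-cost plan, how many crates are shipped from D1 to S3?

0

Solving gives:
  D1→S2: 35 × 8 = 280
  D2→S1: 10 × 4 = 40
  D2→S2: 15 × 9 = 135
  D2→S3: 40 × 4 = 160
Total cost = 615.
The route D1→S3 is not used.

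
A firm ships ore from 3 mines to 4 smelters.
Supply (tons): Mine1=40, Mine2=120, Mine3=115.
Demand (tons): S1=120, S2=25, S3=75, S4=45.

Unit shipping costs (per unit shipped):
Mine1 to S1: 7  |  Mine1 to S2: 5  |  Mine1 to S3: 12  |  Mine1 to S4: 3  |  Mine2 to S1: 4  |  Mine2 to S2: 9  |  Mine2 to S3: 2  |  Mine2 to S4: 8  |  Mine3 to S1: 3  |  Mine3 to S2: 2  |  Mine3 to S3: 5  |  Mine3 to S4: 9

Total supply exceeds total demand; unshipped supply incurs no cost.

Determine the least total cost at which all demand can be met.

An optimal shipping plan:
  Mine1->S4: 40 × 3 = 120
  Mine2->S1: 30 × 4 = 120
  Mine2->S3: 75 × 2 = 150
  Mine2->S4: 5 × 8 = 40
  Mine3->S1: 90 × 3 = 270
  Mine3->S2: 25 × 2 = 50
Total = 120 + 120 + 150 + 40 + 270 + 50 = 750.

750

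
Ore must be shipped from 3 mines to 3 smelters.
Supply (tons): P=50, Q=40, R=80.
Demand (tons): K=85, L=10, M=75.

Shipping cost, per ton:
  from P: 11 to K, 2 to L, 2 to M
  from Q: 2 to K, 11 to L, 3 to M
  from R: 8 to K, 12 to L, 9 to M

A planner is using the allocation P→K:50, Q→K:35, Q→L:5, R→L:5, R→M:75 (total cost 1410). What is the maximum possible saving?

555

Current plan cost = 50·11 + 35·2 + 5·11 + 5·12 + 75·9 = 1410.
Optimal plan:
  P–L: 10 × 2 = 20
  P–M: 40 × 2 = 80
  Q–K: 5 × 2 = 10
  Q–M: 35 × 3 = 105
  R–K: 80 × 8 = 640
Optimal cost = 855.
Saving = 1410 − 855 = 555.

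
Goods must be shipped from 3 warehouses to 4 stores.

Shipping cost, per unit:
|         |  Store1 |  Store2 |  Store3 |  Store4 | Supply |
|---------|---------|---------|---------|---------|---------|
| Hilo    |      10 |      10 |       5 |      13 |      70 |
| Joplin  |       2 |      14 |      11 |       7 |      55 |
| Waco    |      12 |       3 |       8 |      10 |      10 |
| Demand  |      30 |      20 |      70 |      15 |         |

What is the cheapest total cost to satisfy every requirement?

One minimum-cost allocation:
  Hilo–Store3: 70 × 5 = 350
  Joplin–Store1: 30 × 2 = 60
  Joplin–Store2: 10 × 14 = 140
  Joplin–Store4: 15 × 7 = 105
  Waco–Store2: 10 × 3 = 30
Total = 350 + 60 + 140 + 105 + 30 = 685.

685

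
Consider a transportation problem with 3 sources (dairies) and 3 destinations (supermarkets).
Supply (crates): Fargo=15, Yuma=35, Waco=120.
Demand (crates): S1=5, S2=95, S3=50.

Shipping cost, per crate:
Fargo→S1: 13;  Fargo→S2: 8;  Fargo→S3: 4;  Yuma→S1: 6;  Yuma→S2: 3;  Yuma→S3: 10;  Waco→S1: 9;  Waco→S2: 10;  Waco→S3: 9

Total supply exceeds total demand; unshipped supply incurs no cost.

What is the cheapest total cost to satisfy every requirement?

1125

A cheapest plan:
  Fargo to S3: 15 × 4 = 60
  Yuma to S2: 35 × 3 = 105
  Waco to S1: 5 × 9 = 45
  Waco to S2: 60 × 10 = 600
  Waco to S3: 35 × 9 = 315
Total = 60 + 105 + 45 + 600 + 315 = 1125.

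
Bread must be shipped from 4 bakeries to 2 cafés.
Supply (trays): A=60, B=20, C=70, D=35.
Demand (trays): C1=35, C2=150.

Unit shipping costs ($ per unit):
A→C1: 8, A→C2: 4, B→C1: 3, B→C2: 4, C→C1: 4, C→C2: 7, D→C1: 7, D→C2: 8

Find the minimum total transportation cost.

An optimal shipping plan:
  A→C2: 60 × $4 = $240
  B→C2: 20 × $4 = $80
  C→C1: 35 × $4 = $140
  C→C2: 35 × $7 = $245
  D→C2: 35 × $8 = $280
Total = 240 + 80 + 140 + 245 + 280 = $985.
(Supply check: A ships 60; B ships 20; C ships 70; D ships 35.)

985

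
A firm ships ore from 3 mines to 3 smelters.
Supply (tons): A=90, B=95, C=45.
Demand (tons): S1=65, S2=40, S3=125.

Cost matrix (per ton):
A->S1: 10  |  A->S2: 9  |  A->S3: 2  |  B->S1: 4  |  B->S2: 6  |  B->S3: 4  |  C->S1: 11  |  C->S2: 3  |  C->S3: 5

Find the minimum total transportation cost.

An optimal shipping plan:
  A->S3: 90 × 2 = 180
  B->S1: 65 × 4 = 260
  B->S3: 30 × 4 = 120
  C->S2: 40 × 3 = 120
  C->S3: 5 × 5 = 25
Total = 180 + 260 + 120 + 120 + 25 = 705.
(Supply check: A ships 90; B ships 95; C ships 45.)

705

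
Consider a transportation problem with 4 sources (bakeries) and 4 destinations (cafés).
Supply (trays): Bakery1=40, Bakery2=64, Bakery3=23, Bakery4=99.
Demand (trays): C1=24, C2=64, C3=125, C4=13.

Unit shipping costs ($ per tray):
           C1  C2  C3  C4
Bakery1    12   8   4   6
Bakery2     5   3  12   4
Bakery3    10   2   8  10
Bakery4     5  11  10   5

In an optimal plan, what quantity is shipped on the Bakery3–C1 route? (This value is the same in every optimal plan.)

The minimum-cost plan:
  Bakery1->C3: 40 trays
  Bakery2->C2: 64 trays
  Bakery3->C3: 23 trays
  Bakery4->C1: 24 trays
  Bakery4->C3: 62 trays
  Bakery4->C4: 13 trays
Total cost = $1341.
The route Bakery3→C1 is not used.

0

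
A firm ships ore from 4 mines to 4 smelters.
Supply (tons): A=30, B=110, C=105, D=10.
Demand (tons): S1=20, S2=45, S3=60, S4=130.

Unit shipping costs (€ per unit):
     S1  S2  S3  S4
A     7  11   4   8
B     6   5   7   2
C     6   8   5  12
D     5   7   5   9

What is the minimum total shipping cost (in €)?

1140

Optimal allocation:
  A–S3: 10 × €4 = €40
  A–S4: 20 × €8 = €160
  B–S4: 110 × €2 = €220
  C–S1: 20 × €6 = €120
  C–S2: 35 × €8 = €280
  C–S3: 50 × €5 = €250
  D–S2: 10 × €7 = €70
Total = 40 + 160 + 220 + 120 + 280 + 250 + 70 = €1140.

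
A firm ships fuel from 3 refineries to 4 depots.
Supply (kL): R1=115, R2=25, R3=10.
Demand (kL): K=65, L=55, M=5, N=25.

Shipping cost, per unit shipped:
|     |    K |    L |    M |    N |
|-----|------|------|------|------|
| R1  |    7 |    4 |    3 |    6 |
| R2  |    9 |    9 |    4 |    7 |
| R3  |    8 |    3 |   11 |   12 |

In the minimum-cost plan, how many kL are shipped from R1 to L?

Optimal shipments:
  R1->K: 65 kL
  R1->L: 45 kL
  R1->N: 5 kL
  R2->M: 5 kL
  R2->N: 20 kL
  R3->L: 10 kL
Total cost = 855.
So R1→L carries 45 kL.

45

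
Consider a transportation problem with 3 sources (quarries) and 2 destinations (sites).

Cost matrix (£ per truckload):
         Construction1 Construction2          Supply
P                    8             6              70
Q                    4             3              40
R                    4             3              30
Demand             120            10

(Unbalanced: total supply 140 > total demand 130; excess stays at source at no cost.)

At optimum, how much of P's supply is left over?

Minimum-cost shipments:
  P->Construction1: 50 truckloads
  P->Construction2: 10 truckloads
  Q->Construction1: 40 truckloads
  R->Construction1: 30 truckloads
Total cost = £740.
P ships 60 of its 70, leaving 10.

10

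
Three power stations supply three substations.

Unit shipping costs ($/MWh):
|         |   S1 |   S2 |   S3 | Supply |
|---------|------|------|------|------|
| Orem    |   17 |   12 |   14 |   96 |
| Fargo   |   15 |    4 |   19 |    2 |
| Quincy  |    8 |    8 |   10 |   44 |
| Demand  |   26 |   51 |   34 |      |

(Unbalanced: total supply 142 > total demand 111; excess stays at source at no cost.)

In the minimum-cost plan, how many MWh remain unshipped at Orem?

Minimum-cost shipments:
  Orem to S2: 49 × $12 = $588
  Orem to S3: 16 × $14 = $224
  Fargo to S2: 2 × $4 = $8
  Quincy to S1: 26 × $8 = $208
  Quincy to S3: 18 × $10 = $180
Total cost = $1208.
Orem ships 65 of its 96, leaving 31.

31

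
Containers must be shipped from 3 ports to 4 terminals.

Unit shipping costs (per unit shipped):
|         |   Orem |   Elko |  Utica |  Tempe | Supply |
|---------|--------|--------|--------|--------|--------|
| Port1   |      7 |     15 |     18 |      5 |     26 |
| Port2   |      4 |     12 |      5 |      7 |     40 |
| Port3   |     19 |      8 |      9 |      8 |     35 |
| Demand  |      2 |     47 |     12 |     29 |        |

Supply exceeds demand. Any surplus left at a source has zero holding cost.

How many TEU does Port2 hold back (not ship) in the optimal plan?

11

An optimal plan:
  Port1→Tempe: 26 × 5 = 130
  Port2→Orem: 2 × 4 = 8
  Port2→Elko: 12 × 12 = 144
  Port2→Utica: 12 × 5 = 60
  Port2→Tempe: 3 × 7 = 21
  Port3→Elko: 35 × 8 = 280
Total cost = 643.
Port2 ships 29 of its 40, leaving 11.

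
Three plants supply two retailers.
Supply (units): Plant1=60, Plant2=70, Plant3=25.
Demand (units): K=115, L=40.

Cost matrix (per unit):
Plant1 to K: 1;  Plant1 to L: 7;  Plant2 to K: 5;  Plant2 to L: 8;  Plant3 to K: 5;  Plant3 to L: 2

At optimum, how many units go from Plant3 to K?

0

Solving gives:
  Plant1→K: 60 × 1 = 60
  Plant2→K: 55 × 5 = 275
  Plant2→L: 15 × 8 = 120
  Plant3→L: 25 × 2 = 50
Total cost = 505.
The route Plant3→K is not used.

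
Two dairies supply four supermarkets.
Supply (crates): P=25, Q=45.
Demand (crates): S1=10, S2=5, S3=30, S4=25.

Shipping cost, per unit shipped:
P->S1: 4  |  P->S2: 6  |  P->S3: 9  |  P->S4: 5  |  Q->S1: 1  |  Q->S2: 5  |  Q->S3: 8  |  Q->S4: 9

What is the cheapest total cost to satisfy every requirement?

Optimal allocation:
  P→S4: 25 crates
  Q→S1: 10 crates
  Q→S2: 5 crates
  Q→S3: 30 crates
Total cost = 400.
(Supply check: P ships 25; Q ships 45.)

400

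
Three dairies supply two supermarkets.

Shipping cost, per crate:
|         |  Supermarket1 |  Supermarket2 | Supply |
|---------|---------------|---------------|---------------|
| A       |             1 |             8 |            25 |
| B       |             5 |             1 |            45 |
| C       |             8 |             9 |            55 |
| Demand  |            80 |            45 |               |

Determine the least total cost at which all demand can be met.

A cheapest plan:
  A–Supermarket1: 25 × 1 = 25
  B–Supermarket2: 45 × 1 = 45
  C–Supermarket1: 55 × 8 = 440
Total = 25 + 45 + 440 = 510.

510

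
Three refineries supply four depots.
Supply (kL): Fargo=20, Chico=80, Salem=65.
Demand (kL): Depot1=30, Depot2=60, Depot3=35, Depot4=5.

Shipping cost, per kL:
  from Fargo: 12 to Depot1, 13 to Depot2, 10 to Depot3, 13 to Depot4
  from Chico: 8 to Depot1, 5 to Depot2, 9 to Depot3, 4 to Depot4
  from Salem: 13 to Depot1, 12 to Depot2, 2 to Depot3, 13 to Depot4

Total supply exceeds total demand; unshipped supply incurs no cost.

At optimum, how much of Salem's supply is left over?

An optimal plan:
  Fargo to Depot1: 15 × 12 = 180
  Chico to Depot1: 15 × 8 = 120
  Chico to Depot2: 60 × 5 = 300
  Chico to Depot4: 5 × 4 = 20
  Salem to Depot3: 35 × 2 = 70
Total cost = 690.
Salem ships 35 of its 65, leaving 30.

30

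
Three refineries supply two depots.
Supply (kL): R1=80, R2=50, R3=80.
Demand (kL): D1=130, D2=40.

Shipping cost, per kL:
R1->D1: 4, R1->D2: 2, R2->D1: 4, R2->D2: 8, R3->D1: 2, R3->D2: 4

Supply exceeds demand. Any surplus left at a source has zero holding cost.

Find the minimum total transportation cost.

Optimal allocation:
  R1 to D2: 40 × 2 = 80
  R2 to D1: 50 × 4 = 200
  R3 to D1: 80 × 2 = 160
Total = 80 + 200 + 160 = 440.
(Supply check: R1 ships 40; R2 ships 50; R3 ships 80.)

440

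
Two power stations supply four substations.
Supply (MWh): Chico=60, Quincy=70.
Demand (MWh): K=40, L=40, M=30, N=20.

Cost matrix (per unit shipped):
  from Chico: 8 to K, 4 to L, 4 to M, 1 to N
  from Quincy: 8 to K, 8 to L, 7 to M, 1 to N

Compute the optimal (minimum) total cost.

650

A cheapest plan:
  Chico–L: 40 × 4 = 160
  Chico–M: 20 × 4 = 80
  Quincy–K: 40 × 8 = 320
  Quincy–M: 10 × 7 = 70
  Quincy–N: 20 × 1 = 20
Total = 160 + 80 + 320 + 70 + 20 = 650.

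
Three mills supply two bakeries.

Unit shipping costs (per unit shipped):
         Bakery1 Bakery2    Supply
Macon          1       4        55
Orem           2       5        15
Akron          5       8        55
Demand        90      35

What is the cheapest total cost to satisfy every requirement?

465

One minimum-cost allocation:
  Macon->Bakery1: 20 × 1 = 20
  Macon->Bakery2: 35 × 4 = 140
  Orem->Bakery1: 15 × 2 = 30
  Akron->Bakery1: 55 × 5 = 275
Total = 20 + 140 + 30 + 275 = 465.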